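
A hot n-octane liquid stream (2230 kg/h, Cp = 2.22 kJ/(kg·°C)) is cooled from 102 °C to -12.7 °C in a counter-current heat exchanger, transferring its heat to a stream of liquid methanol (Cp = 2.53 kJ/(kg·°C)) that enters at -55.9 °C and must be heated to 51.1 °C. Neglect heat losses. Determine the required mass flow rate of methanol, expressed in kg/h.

Heat released by hot stream: Q = 2230 × 2.22 × (102 − -12.7) = 567830 kJ/h
Energy balance on cold side (adiabatic exchanger): Q = ṁ_c·Cp_c·(T_c,out − T_c,in)
ṁ_c = 567830 / [2.53 × (51.1 − -55.9)] = 2097.6 kg/h

ṁ_c = 2100 kg/h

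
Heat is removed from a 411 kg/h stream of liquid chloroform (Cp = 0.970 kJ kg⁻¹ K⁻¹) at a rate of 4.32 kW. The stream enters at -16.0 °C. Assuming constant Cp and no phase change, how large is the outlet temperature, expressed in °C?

T_out = -55.0 °C

Q = 4.32 kW = 15552 kJ/h
ΔT = Q/(ṁ·Cp) = 15552/(411×0.970) = 39.01 K
T_out = -16.0 − 39.01 = -55.01 °C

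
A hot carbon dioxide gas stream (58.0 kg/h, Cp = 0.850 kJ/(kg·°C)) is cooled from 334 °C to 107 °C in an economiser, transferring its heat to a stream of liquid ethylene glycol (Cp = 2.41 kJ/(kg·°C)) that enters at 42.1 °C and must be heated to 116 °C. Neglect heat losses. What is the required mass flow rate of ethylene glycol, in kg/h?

ṁ_c = 62.8 kg/h

Heat released by hot stream: Q = 58.0 × 0.850 × (334 − 107) = 11191 kJ/h
Energy balance on cold side (adiabatic exchanger): Q = ṁ_c·Cp_c·(T_c,out − T_c,in)
ṁ_c = 11191 / [2.41 × (116 − 42.1)] = 62.836 kg/h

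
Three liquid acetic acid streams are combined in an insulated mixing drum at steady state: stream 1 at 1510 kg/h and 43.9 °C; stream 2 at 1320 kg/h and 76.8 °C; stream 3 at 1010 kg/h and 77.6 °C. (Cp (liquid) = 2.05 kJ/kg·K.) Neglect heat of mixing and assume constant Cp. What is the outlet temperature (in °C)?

T_out = 64.1 °C

No heat crosses the boundary, so H_out = H_in.
Σ ṁᵢCp,ᵢTᵢ = 1510×2.05×43.9 + 1320×2.05×76.8 + 1010×2.05×77.6 = 504380
Σ ṁᵢCp,ᵢ = 1510×2.05 + 1320×2.05 + 1010×2.05 = 7872
T_out = 504380 / 7872 = 64.073 °C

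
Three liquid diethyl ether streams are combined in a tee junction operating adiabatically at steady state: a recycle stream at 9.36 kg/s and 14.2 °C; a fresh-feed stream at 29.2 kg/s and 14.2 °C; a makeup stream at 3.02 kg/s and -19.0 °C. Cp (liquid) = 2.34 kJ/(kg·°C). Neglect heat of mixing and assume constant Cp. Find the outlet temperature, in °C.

Adiabatic, steady state ⇒ Σ ṁᵢCp,ᵢ(T_out − Tᵢ) = 0
Σ ṁᵢCp,ᵢTᵢ = 9.36×2.34×14.2 + 29.2×2.34×14.2 + 3.02×2.34×-19.0 = 1147
Σ ṁᵢCp,ᵢ = 9.36×2.34 + 29.2×2.34 + 3.02×2.34 = 97.297
T_out = 1147 / 97.297 = 11.789 °C

T_out = 11.8 °C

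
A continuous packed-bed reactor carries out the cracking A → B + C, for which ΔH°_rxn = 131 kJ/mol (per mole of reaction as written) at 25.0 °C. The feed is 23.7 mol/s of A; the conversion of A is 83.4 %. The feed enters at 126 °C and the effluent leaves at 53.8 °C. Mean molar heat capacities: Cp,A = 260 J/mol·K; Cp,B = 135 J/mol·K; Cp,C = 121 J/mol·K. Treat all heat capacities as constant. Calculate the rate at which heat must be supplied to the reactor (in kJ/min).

Extent of reaction ξ = 0.834 × 23.7 = 19.766 mol/s
Reaction term: ξ·ΔH°_rxn = 19.766 × 131 = 2589.3 kJ/s
Sensible, feed 126→25 °C: -622.36 kJ/s
Outlet flows (mol/s): A 3.9342, B 19.766, C 19.766
Sensible, products 25→53.8 °C: 175.19 kJ/s
Q = ΔH = 2142.1 kJ/s = 2142.1 kW
Heat supplied = 128530 kJ/min

Q_in = 129000 kJ/min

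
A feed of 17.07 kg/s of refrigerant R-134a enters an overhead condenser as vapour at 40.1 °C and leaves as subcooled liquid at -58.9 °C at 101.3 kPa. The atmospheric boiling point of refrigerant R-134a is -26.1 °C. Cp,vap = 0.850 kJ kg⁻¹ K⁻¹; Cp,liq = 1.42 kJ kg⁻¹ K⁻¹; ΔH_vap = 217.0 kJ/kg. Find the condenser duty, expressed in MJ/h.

Q_c = 19700 MJ/h

vapour 40.1→-26.1 °C: -56.27 kJ/kg
condensation at -26.1 °C: -217 kJ/kg
liquid -26.1→-58.9 °C: -46.576 kJ/kg
Δh = -56.27 + -217 + -46.576 = -319.85 kJ/kg
Q = ṁ·Δh = 17.07 kg/s × -319.85 kJ/kg = -5459.8 kJ/s
|Q| = 5459.8 kW = 19655 MJ/h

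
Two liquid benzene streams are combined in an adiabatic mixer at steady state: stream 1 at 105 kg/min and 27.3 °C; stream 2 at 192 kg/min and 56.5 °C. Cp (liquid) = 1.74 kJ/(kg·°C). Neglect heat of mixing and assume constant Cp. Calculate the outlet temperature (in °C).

No heat crosses the boundary, so H_out = H_in.
Σ ṁᵢCp,ᵢTᵢ = 105×1.74×27.3 + 192×1.74×56.5 = 23863
Σ ṁᵢCp,ᵢ = 105×1.74 + 192×1.74 = 516.78
T_out = 23863 / 516.78 = 46.177 °C

T_out = 46.2 °C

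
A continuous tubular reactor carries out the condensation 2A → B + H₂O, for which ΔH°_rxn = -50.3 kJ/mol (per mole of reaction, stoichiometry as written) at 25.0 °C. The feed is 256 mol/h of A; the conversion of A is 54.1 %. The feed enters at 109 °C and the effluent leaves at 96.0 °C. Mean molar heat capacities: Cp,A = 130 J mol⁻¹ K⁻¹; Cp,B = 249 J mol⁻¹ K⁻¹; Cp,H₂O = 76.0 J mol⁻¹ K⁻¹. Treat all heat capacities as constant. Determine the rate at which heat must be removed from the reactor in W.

Q_out = 999 W

Extent of reaction ξ = 0.541 × 256 / 2 = 69.248 mol/h
Reaction term: ξ·ΔH°_rxn = 69.248 × -50.3 = -3483.2 kJ/h
Sensible, feed 109→25 °C: -2795.5 kJ/h
Outlet flows (mol/h): A 117.5, B 69.248, H₂O 69.248
Sensible, products 25→96.0 °C: 2682.5 kJ/h
Q = ΔH = -3596.2 kJ/h = -0.99895 kW
Heat removed = 998.95 W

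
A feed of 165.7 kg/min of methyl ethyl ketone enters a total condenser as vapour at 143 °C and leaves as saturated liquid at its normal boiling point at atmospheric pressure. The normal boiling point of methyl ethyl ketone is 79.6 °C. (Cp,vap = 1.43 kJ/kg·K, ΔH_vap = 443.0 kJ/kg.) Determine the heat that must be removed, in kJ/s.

vapour 143→79.6 °C: -90.662 kJ/kg
condensation at 79.6 °C: -443 kJ/kg
Δh = -90.662 + -443 = -533.66 kJ/kg
Q = ṁ·Δh = 165.7 kg/min × -533.66 kJ/kg = -88428 kJ/min
|Q| = 1473.8 kW

Q_c = 1470 kJ/s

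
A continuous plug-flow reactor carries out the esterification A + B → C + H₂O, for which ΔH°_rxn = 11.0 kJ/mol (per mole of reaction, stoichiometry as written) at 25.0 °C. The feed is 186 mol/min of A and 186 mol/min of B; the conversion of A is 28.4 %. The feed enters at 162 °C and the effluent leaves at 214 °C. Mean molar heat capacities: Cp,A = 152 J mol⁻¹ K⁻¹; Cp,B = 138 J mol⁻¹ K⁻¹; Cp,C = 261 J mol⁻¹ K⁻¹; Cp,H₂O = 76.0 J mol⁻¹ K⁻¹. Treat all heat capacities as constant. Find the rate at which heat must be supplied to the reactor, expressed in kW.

Extent of reaction ξ = 0.284 × 186 = 52.824 mol/min
Reaction term: ξ·ΔH°_rxn = 52.824 × 11.0 = 581.06 kJ/min
Sensible, feed 162→25 °C: -7389.8 kJ/min
Outlet flows (mol/min): A 133.18, B 133.18, C 52.824, H₂O 52.824
Sensible, products 25→214 °C: 10664 kJ/min
Q = ΔH = 3855.2 kJ/min = 64.253 kW
Heat supplied = 64.253 kW

Q_in = 64.3 kW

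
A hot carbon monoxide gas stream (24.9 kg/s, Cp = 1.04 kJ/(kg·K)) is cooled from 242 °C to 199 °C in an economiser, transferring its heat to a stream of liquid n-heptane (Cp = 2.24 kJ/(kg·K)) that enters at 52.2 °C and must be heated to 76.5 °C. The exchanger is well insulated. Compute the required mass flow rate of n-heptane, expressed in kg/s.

Heat released by hot stream: Q = 24.9 × 1.04 × (242 − 199) = 1113.5 kJ/s
Energy balance on cold side (adiabatic exchanger): Q = ṁ_c·Cp_c·(T_c,out − T_c,in)
ṁ_c = 1113.5 / [2.24 × (76.5 − 52.2)] = 20.457 kg/s

ṁ_c = 20.5 kg/s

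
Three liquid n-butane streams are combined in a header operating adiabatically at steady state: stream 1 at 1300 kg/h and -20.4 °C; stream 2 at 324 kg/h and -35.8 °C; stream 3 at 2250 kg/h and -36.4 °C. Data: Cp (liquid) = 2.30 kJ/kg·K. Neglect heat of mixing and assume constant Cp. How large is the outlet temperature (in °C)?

T_out = -31.0 °C

No heat crosses the boundary, so H_out = H_in.
T_out = Σ ṁᵢCp,ᵢTᵢ / Σ ṁᵢCp,ᵢ
      = -276040 / 8910.2 = -30.981 °C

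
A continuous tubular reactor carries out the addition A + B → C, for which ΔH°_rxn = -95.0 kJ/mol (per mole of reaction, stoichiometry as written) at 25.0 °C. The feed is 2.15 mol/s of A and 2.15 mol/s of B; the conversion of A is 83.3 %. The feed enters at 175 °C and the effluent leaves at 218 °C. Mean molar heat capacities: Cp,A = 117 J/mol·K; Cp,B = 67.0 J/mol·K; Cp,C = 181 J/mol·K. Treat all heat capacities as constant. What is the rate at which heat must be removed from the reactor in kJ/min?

Extent of reaction ξ = 0.833 × 2.15 = 1.7909 mol/s
Reaction term: ξ·ΔH°_rxn = 1.7909 × -95.0 = -170.14 kJ/s
Sensible, feed 175→25 °C: -59.34 kJ/s
Outlet flows (mol/s): A 0.35905, B 0.35905, C 1.7909
Sensible, products 25→218 °C: 75.314 kJ/s
Q = ΔH = -154.17 kJ/s = -154.17 kW
Heat removed = 9250 kJ/min

Q_out = 9250 kJ/min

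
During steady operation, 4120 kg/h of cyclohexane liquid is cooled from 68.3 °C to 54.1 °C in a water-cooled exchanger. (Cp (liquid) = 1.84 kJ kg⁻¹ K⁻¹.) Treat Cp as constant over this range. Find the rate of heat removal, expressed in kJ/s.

Q_c = 29.9 kJ/s

Q = ṁ·Cp·ΔT = 4120 × 1.84 × (54.1 − 68.3) = -107650 kJ/h
Converting: 107650 / 3600 s = 29.902 kW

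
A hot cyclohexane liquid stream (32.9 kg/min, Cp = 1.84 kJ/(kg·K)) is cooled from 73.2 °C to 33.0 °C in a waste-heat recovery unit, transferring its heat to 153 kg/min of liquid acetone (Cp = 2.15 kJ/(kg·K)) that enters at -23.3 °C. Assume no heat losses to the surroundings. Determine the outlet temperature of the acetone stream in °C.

Heat released by hot stream: Q = 32.9 × 1.84 × (73.2 − 33.0) = 2433.5 kJ/min
Energy balance on cold side (adiabatic exchanger): Q = ṁ_c·Cp_c·(T_c,out − T_c,in)
T_c,out = -23.3 + 2433.5/(153 × 2.15) = -15.902 °C

T_c,out = -15.9 °C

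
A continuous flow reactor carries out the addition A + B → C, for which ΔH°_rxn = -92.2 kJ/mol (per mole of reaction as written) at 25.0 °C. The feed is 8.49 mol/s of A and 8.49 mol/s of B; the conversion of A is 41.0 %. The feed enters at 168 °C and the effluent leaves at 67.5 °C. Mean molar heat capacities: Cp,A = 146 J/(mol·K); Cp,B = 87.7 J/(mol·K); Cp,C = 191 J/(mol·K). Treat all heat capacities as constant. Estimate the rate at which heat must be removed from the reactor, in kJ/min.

Q_out = 31600 kJ/min

Extent of reaction ξ = 0.410 × 8.49 = 3.4809 mol/s
Reaction term: ξ·ΔH°_rxn = 3.4809 × -92.2 = -320.94 kJ/s
Sensible, feed 168→25 °C: -283.73 kJ/s
Outlet flows (mol/s): A 5.0091, B 5.0091, C 3.4809
Sensible, products 25→67.5 °C: 78.008 kJ/s
Q = ΔH = -526.66 kJ/s = -526.66 kW
Heat removed = 31600 kJ/min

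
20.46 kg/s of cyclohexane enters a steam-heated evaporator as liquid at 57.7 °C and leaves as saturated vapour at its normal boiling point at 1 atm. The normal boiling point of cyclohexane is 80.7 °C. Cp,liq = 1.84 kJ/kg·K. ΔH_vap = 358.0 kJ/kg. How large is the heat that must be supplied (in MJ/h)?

liquid 57.7→80.7 °C: 42.32 kJ/kg
vaporisation at 80.7 °C: 358 kJ/kg
Δh = 42.32 + 358 = 400.32 kJ/kg
Q = ṁ·Δh = 20.46 kg/s × 400.32 kJ/kg = 8190.5 kJ/s
|Q| = 8190.5 kW = 29486 MJ/h

Q = 29500 MJ/h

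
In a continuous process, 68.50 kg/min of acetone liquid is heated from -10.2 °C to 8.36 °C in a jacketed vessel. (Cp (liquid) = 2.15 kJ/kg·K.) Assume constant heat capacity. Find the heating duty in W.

Q = 45600 W

Q = ṁ·Cp·ΔT = 68.50 × 2.15 × (8.36 − -10.2) = 2733.4 kJ/min
Converting: 2733.4 / 60 s = 45.557 kW
Heating duty = 45557 W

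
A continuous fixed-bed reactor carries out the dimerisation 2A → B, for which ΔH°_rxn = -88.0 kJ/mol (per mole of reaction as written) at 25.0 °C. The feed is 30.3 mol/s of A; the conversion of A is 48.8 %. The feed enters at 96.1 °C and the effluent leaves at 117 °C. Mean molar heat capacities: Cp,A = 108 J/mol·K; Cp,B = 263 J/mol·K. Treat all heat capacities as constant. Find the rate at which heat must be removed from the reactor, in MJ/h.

Q_out = 1980 MJ/h

Extent of reaction ξ = 0.488 × 30.3 / 2 = 7.3932 mol/s
Reaction term: ξ·ΔH°_rxn = 7.3932 × -88.0 = -650.6 kJ/s
Sensible, feed 96.1→25 °C: -232.67 kJ/s
Outlet flows (mol/s): A 15.514, B 7.3932
Sensible, products 25→117 °C: 333.03 kJ/s
Q = ΔH = -550.24 kJ/s = -550.24 kW
Heat removed = 1980.9 MJ/h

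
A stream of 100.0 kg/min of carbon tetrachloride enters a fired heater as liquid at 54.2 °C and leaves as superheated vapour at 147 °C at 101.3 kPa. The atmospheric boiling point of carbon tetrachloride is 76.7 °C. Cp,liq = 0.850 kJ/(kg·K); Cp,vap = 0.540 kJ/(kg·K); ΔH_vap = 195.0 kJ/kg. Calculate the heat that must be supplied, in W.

Q = 420000 W

liquid 54.2→76.7 °C: 19.125 kJ/kg
vaporisation at 76.7 °C: 195 kJ/kg
vapour 76.7→147 °C: 37.962 kJ/kg
Δh = 19.125 + 195 + 37.962 = 252.09 kJ/kg
Q = ṁ·Δh = 100.0 kg/min × 252.09 kJ/kg = 25209 kJ/min
|Q| = 420.14 kW = 420140 W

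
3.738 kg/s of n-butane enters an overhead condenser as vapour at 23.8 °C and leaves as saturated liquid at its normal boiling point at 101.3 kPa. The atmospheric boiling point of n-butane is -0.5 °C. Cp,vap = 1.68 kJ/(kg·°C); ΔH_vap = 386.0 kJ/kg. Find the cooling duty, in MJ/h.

Q_c = 5740 MJ/h

vapour 23.8→-0.5 °C: -40.824 kJ/kg
condensation at -0.5 °C: -386 kJ/kg
Δh = -40.824 + -386 = -426.82 kJ/kg
Q = ṁ·Δh = 3.738 kg/s × -426.82 kJ/kg = -1595.5 kJ/s
|Q| = 1595.5 kW = 5743.7 MJ/h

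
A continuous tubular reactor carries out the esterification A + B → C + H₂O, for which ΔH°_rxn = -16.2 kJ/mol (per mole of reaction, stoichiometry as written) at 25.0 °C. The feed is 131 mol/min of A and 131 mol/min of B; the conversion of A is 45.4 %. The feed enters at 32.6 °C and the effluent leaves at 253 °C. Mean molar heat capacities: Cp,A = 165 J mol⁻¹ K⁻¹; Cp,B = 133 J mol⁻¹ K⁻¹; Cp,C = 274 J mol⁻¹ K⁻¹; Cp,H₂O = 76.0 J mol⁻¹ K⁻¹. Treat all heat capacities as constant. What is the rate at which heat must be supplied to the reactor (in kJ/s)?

Extent of reaction ξ = 0.454 × 131 = 59.474 mol/min
Reaction term: ξ·ΔH°_rxn = 59.474 × -16.2 = -963.48 kJ/min
Sensible, feed 32.6→25 °C: -296.69 kJ/min
Outlet flows (mol/min): A 71.526, B 71.526, C 59.474, H₂O 59.474
Sensible, products 25→253 °C: 9605.8 kJ/min
Q = ΔH = 8345.6 kJ/min = 139.09 kW
Heat supplied = 139.09 kJ/s

Q_in = 139 kJ/s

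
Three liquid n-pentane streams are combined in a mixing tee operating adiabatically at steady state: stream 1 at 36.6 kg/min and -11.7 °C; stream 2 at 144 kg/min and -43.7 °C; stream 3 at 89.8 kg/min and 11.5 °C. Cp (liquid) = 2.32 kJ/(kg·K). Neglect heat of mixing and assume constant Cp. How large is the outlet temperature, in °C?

Energy balance with Q = 0: Σ ṁᵢCp,ᵢ(T_out − Tᵢ) = 0
Σ ṁᵢCp,ᵢTᵢ = 36.6×2.32×-11.7 + 144×2.32×-43.7 + 89.8×2.32×11.5 = -13197
Σ ṁᵢCp,ᵢ = 36.6×2.32 + 144×2.32 + 89.8×2.32 = 627.33
T_out = -13197 / 627.33 = -21.037 °C

T_out = -21.0 °C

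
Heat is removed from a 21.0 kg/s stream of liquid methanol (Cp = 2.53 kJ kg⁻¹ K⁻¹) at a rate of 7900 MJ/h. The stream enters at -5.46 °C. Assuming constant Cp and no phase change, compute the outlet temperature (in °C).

T_out = -46.8 °C

Q = 7900 MJ/h = 2194.4 kJ/s
ΔT = Q/(ṁ·Cp) = 2194.4/(21.0×2.53) = 41.303 K
T_out = -5.46 − 41.303 = -46.763 °C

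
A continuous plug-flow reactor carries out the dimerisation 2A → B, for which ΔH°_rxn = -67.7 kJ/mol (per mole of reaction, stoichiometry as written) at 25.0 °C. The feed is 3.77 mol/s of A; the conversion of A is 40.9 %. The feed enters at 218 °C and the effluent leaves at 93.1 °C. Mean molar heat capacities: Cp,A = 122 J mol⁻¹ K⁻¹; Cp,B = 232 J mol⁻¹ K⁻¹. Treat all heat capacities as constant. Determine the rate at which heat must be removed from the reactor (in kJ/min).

Q_out = 6620 kJ/min

Extent of reaction ξ = 0.409 × 3.77 / 2 = 0.77097 mol/s
Reaction term: ξ·ΔH°_rxn = 0.77097 × -67.7 = -52.194 kJ/s
Sensible, feed 218→25 °C: -88.768 kJ/s
Outlet flows (mol/s): A 2.2281, B 0.77097
Sensible, products 25→93.1 °C: 30.692 kJ/s
Q = ΔH = -110.27 kJ/s = -110.27 kW
Heat removed = 6616.3 kJ/min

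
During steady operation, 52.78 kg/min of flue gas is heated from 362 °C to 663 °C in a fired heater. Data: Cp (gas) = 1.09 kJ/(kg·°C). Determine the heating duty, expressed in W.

Q = ṁ·Cp·ΔT = 52.78 × 1.09 × (663 − 362) = 17317 kJ/min
Converting: 17317 / 60 s = 288.61 kW
Heating duty = 288610 W

Q = 289000 W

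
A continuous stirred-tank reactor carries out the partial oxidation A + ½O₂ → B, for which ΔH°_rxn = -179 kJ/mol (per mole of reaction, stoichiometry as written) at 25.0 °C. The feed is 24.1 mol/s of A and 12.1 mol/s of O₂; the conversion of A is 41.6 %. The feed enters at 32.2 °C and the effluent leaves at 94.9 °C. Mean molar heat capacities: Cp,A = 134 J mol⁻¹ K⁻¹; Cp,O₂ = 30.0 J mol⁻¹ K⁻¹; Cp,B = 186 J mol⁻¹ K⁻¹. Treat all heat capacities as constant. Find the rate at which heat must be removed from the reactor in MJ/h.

Extent of reaction ξ = 0.416 × 24.1 = 10.026 mol/s
Reaction term: ξ·ΔH°_rxn = 10.026 × -179 = -1794.6 kJ/s
Sensible, feed 32.2→25 °C: -25.865 kJ/s
Outlet flows (mol/s): A 14.074, O₂ 7.0872, B 10.026
Sensible, products 25→94.9 °C: 277.04 kJ/s
Q = ΔH = -1543.4 kJ/s = -1543.4 kW
Heat removed = 5556.3 MJ/h

Q_out = 5560 MJ/h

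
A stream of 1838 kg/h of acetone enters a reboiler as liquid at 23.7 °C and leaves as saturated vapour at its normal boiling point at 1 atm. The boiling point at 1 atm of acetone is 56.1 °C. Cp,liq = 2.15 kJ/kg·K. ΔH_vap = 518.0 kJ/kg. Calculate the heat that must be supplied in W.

liquid 23.7→56.1 °C: 69.66 kJ/kg
vaporisation at 56.1 °C: 518 kJ/kg
Δh = 69.66 + 518 = 587.66 kJ/kg
Q = ṁ·Δh = 1838 kg/h × 587.66 kJ/kg = 1.0801e+06 kJ/h
|Q| = 300.03 kW = 300030 W

Q = 300000 W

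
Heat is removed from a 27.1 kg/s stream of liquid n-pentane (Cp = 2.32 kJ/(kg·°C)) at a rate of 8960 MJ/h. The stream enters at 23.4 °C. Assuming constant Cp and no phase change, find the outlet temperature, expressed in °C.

T_out = -16.2 °C

Q = 8960 MJ/h = 2488.9 kJ/s
ΔT = Q/(ṁ·Cp) = 2488.9/(27.1×2.32) = 39.587 K
T_out = 23.4 − 39.587 = -16.187 °C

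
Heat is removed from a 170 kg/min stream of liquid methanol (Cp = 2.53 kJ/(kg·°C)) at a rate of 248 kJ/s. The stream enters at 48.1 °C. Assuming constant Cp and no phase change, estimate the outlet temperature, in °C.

T_out = 13.5 °C

Q = 248 kJ/s = 14880 kJ/min
ΔT = Q/(ṁ·Cp) = 14880/(170×2.53) = 34.597 K
T_out = 48.1 − 34.597 = 13.503 °C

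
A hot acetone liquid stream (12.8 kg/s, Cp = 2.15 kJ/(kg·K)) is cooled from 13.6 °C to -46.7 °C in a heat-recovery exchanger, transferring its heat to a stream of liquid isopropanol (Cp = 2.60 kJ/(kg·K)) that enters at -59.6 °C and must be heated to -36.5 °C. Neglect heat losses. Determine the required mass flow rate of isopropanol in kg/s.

Heat released by hot stream: Q = 12.8 × 2.15 × (13.6 − -46.7) = 1659.5 kJ/s
Energy balance on cold side (adiabatic exchanger): Q = ṁ_c·Cp_c·(T_c,out − T_c,in)
ṁ_c = 1659.5 / [2.60 × (-36.5 − -59.6)] = 27.63 kg/s

ṁ_c = 27.6 kg/s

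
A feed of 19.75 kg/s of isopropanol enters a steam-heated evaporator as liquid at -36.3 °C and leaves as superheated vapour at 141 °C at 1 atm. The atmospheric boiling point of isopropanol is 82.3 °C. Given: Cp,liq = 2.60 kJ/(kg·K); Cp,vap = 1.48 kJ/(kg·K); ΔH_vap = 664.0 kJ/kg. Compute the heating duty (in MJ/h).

Q = 75300 MJ/h

liquid -36.3→82.3 °C: 308.36 kJ/kg
vaporisation at 82.3 °C: 664 kJ/kg
vapour 82.3→141 °C: 86.876 kJ/kg
Δh = 308.36 + 664 + 86.876 = 1059.2 kJ/kg
Q = ṁ·Δh = 19.75 kg/s × 1059.2 kJ/kg = 20920 kJ/s
|Q| = 20920 kW = 75312 MJ/h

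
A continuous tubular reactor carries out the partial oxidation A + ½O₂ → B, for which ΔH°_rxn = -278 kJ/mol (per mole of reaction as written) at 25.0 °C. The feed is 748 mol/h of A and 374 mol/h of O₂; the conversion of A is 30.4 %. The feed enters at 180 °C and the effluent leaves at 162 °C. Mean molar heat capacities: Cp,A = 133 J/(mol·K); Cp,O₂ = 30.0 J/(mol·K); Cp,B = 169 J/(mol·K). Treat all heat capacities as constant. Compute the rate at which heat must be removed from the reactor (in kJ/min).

Q_out = 1080 kJ/min

Extent of reaction ξ = 0.304 × 748 = 227.39 mol/h
Reaction term: ξ·ΔH°_rxn = 227.39 × -278 = -63215 kJ/h
Sensible, feed 180→25 °C: -17159 kJ/h
Outlet flows (mol/h): A 520.61, O₂ 260.3, B 227.39
Sensible, products 25→162 °C: 15821 kJ/h
Q = ΔH = -64553 kJ/h = -17.932 kW
Heat removed = 1075.9 kJ/min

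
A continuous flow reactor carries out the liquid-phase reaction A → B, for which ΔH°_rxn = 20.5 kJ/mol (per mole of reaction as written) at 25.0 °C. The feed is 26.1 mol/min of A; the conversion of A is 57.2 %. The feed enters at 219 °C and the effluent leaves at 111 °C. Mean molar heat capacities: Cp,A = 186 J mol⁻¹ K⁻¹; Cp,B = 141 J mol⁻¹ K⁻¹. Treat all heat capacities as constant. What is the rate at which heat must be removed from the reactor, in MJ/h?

Q_out = 16.6 MJ/h

Extent of reaction ξ = 0.572 × 26.1 = 14.929 mol/min
Reaction term: ξ·ΔH°_rxn = 14.929 × 20.5 = 306.05 kJ/min
Sensible, feed 219→25 °C: -941.79 kJ/min
Outlet flows (mol/min): A 11.171, B 14.929
Sensible, products 25→111 °C: 359.72 kJ/min
Q = ΔH = -276.02 kJ/min = -4.6004 kW
Heat removed = 16.561 MJ/h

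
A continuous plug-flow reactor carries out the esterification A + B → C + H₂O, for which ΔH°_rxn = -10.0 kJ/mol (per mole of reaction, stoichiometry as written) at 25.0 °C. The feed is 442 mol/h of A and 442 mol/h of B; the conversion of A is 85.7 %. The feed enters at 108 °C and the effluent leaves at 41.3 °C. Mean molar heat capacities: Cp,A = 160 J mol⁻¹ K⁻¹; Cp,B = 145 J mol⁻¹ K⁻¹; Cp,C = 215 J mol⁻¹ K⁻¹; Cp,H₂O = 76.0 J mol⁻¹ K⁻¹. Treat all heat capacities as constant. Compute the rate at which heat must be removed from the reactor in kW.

Extent of reaction ξ = 0.857 × 442 = 378.79 mol/h
Reaction term: ξ·ΔH°_rxn = 378.79 × -10.0 = -3787.9 kJ/h
Sensible, feed 108→25 °C: -11189 kJ/h
Outlet flows (mol/h): A 63.206, B 63.206, C 378.79, H₂O 378.79
Sensible, products 25→41.3 °C: 2111 kJ/h
Q = ΔH = -12866 kJ/h = -3.5739 kW
Heat removed = 3.5739 kW

Q_out = 3.57 kW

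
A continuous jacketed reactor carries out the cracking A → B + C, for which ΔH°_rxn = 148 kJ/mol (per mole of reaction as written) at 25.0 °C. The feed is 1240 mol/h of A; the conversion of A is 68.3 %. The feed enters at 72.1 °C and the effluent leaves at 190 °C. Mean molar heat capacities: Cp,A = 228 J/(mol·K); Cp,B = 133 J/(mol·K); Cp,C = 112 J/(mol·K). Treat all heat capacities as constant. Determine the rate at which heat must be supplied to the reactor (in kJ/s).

Extent of reaction ξ = 0.683 × 1240 = 846.92 mol/h
Reaction term: ξ·ΔH°_rxn = 846.92 × 148 = 125340 kJ/h
Sensible, feed 72.1→25 °C: -13316 kJ/h
Outlet flows (mol/h): A 393.08, B 846.92, C 846.92
Sensible, products 25→190 °C: 49024 kJ/h
Q = ΔH = 161050 kJ/h = 44.737 kW
Heat supplied = 44.737 kJ/s

Q_in = 44.7 kJ/s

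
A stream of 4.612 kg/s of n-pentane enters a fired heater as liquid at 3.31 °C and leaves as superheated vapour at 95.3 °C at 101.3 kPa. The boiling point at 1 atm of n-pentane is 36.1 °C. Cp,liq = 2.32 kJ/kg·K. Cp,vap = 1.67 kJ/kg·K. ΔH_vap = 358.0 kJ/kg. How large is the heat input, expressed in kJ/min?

Q = 147000 kJ/min

liquid 3.31→36.1 °C: 76.073 kJ/kg
vaporisation at 36.1 °C: 358 kJ/kg
vapour 36.1→95.3 °C: 98.864 kJ/kg
Δh = 76.073 + 358 + 98.864 = 532.94 kJ/kg
Q = ṁ·Δh = 4.612 kg/s × 532.94 kJ/kg = 2457.9 kJ/s
|Q| = 2457.9 kW = 147470 kJ/min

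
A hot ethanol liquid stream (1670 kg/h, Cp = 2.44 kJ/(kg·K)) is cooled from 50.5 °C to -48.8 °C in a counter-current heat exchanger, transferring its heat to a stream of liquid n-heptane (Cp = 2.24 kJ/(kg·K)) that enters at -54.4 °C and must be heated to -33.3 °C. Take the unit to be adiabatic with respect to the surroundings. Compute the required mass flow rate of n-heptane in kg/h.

ṁ_c = 8560 kg/h

Heat released by hot stream: Q = 1670 × 2.44 × (50.5 − -48.8) = 404630 kJ/h
Energy balance on cold side (adiabatic exchanger): Q = ṁ_c·Cp_c·(T_c,out − T_c,in)
ṁ_c = 404630 / [2.24 × (-33.3 − -54.4)] = 8561 kg/h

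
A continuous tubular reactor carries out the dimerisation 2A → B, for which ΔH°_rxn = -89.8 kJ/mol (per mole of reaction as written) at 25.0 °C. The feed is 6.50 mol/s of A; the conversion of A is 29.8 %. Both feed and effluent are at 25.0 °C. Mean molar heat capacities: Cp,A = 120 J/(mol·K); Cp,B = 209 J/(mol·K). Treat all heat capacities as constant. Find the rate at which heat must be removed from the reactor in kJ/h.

Extent of reaction ξ = 0.298 × 6.50 / 2 = 0.9685 mol/s
Reaction term: ξ·ΔH°_rxn = 0.9685 × -89.8 = -86.971 kJ/s
Q = ΔH = -86.971 kJ/s = -86.971 kW
Heat removed = 313100 kJ/h

Q_out = 313000 kJ/h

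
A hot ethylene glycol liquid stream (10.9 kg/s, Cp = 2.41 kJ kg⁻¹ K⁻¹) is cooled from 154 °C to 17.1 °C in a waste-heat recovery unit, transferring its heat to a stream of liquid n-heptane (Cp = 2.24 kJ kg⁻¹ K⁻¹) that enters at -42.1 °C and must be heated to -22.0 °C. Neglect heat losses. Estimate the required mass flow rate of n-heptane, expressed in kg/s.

Heat released by hot stream: Q = 10.9 × 2.41 × (154 − 17.1) = 3596.2 kJ/s
Energy balance on cold side (adiabatic exchanger): Q = ṁ_c·Cp_c·(T_c,out − T_c,in)
ṁ_c = 3596.2 / [2.24 × (-22.0 − -42.1)] = 79.874 kg/s

ṁ_c = 79.9 kg/s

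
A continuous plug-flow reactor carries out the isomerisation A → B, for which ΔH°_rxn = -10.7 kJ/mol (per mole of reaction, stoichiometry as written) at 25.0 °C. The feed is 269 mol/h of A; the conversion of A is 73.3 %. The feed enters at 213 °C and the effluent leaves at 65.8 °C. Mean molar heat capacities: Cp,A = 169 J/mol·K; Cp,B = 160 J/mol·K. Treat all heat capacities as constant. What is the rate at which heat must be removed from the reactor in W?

Q_out = 2470 W

Extent of reaction ξ = 0.733 × 269 = 197.18 mol/h
Reaction term: ξ·ΔH°_rxn = 197.18 × -10.7 = -2109.8 kJ/h
Sensible, feed 213→25 °C: -8546.7 kJ/h
Outlet flows (mol/h): A 71.823, B 197.18
Sensible, products 25→65.8 °C: 1782.4 kJ/h
Q = ΔH = -8874.1 kJ/h = -2.465 kW
Heat removed = 2465 W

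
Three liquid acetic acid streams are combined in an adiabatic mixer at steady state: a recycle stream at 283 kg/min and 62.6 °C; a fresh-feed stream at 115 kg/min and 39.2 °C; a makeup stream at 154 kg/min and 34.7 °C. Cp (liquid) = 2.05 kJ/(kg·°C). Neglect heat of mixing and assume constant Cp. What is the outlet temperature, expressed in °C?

T_out = 49.9 °C

No heat crosses the boundary, so H_out = H_in.
Σ ṁᵢCp,ᵢTᵢ = 283×2.05×62.6 + 115×2.05×39.2 + 154×2.05×34.7 = 56514
Σ ṁᵢCp,ᵢ = 283×2.05 + 115×2.05 + 154×2.05 = 1131.6
T_out = 56514 / 1131.6 = 49.941 °C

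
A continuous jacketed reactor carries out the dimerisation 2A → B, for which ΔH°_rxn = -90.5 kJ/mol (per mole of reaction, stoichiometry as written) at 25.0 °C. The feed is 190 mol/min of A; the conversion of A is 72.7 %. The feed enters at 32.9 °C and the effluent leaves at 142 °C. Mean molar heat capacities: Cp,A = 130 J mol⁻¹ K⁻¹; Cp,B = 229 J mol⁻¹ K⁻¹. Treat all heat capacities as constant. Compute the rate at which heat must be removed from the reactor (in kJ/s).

Extent of reaction ξ = 0.727 × 190 / 2 = 69.065 mol/min
Reaction term: ξ·ΔH°_rxn = 69.065 × -90.5 = -6250.4 kJ/min
Sensible, feed 32.9→25 °C: -195.13 kJ/min
Outlet flows (mol/min): A 51.87, B 69.065
Sensible, products 25→142 °C: 2639.4 kJ/min
Q = ΔH = -3806.1 kJ/min = -63.435 kW
Heat removed = 63.435 kJ/s

Q_out = 63.4 kJ/s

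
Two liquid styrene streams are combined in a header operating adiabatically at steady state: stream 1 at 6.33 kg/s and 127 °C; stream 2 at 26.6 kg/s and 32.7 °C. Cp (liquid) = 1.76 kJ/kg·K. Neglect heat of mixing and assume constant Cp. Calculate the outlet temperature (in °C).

No heat crosses the boundary, so H_out = H_in.
Σ ṁᵢCp,ᵢTᵢ = 6.33×1.76×127 + 26.6×1.76×32.7 = 2945.8
Σ ṁᵢCp,ᵢ = 6.33×1.76 + 26.6×1.76 = 57.957
T_out = 2945.8 / 57.957 = 50.827 °C

T_out = 50.8 °C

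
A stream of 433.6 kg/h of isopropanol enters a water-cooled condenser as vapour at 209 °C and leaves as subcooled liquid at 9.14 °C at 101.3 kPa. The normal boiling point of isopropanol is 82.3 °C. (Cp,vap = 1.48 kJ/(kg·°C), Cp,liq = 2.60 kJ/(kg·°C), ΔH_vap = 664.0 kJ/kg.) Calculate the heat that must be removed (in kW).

Q_c = 125 kW

vapour 209→82.3 °C: -187.52 kJ/kg
condensation at 82.3 °C: -664 kJ/kg
liquid 82.3→9.14 °C: -190.22 kJ/kg
Δh = -187.52 + -664 + -190.22 = -1041.7 kJ/kg
Q = ṁ·Δh = 433.6 kg/h × -1041.7 kJ/kg = -451690 kJ/h
|Q| = 125.47 kW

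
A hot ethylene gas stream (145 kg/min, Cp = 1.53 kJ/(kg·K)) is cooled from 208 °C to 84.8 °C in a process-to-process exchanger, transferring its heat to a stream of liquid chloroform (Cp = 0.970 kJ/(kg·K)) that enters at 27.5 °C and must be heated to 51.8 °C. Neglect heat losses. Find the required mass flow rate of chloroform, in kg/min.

ṁ_c = 1160 kg/min

Heat released by hot stream: Q = 145 × 1.53 × (208 − 84.8) = 27332 kJ/min
Energy balance on cold side (adiabatic exchanger): Q = ṁ_c·Cp_c·(T_c,out − T_c,in)
ṁ_c = 27332 / [0.970 × (51.8 − 27.5)] = 1159.6 kg/min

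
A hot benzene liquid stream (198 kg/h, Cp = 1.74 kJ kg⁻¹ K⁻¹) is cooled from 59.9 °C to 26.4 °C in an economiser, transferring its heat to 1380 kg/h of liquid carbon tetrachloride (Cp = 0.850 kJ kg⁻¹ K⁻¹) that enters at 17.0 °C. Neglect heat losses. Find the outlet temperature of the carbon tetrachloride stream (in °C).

Heat released by hot stream: Q = 198 × 1.74 × (59.9 − 26.4) = 11541 kJ/h
Energy balance on cold side (adiabatic exchanger): Q = ṁ_c·Cp_c·(T_c,out − T_c,in)
T_c,out = 17.0 + 11541/(1380 × 0.850) = 26.839 °C

T_c,out = 26.8 °C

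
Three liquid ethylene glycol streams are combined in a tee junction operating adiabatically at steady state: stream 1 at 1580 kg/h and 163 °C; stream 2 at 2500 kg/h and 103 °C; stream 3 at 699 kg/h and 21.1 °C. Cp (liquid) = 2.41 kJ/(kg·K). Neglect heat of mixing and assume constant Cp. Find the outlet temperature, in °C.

T_out = 111 °C

Adiabatic, steady state ⇒ Σ ṁᵢCp,ᵢ(T_out − Tᵢ) = 0
Σ ṁᵢCp,ᵢTᵢ = 1580×2.41×163 + 2500×2.41×103 + 699×2.41×21.1 = 1.2768e+06
Σ ṁᵢCp,ᵢ = 1580×2.41 + 2500×2.41 + 699×2.41 = 11517
T_out = 1.2768e+06 / 11517 = 110.86 °C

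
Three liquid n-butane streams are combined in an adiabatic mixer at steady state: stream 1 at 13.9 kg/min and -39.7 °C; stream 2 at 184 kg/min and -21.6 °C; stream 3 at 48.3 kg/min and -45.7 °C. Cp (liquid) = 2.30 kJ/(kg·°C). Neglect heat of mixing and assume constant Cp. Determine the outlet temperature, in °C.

Adiabatic, steady state ⇒ Σ ṁᵢCp,ᵢ(T_out − Tᵢ) = 0
Σ ṁᵢCp,ᵢTᵢ = 13.9×2.30×-39.7 + 184×2.30×-21.6 + 48.3×2.30×-45.7 = -15487
Σ ṁᵢCp,ᵢ = 13.9×2.30 + 184×2.30 + 48.3×2.30 = 566.26
T_out = -15487 / 566.26 = -27.35 °C

T_out = -27.3 °C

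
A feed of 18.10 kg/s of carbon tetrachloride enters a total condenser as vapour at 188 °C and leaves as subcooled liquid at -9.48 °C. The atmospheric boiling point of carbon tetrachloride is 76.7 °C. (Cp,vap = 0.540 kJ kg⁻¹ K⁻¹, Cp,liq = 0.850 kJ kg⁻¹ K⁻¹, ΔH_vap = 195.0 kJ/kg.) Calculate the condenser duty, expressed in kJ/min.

Q_c = 357000 kJ/min

vapour 188→76.7 °C: -60.102 kJ/kg
condensation at 76.7 °C: -195 kJ/kg
liquid 76.7→-9.48 °C: -73.253 kJ/kg
Δh = -60.102 + -195 + -73.253 = -328.36 kJ/kg
Q = ṁ·Δh = 18.10 kg/s × -328.36 kJ/kg = -5943.2 kJ/s
|Q| = 5943.2 kW = 356590 kJ/min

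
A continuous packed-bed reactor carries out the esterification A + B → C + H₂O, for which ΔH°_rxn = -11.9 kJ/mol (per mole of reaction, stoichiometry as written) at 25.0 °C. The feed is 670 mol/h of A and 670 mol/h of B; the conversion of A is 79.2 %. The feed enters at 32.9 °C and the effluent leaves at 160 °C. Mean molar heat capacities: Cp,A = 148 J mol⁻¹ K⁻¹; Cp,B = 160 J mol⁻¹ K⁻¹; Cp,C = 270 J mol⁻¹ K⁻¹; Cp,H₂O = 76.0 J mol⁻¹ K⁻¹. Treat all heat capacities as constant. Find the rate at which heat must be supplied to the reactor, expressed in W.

Q_in = 6290 W

Extent of reaction ξ = 0.792 × 670 = 530.64 mol/h
Reaction term: ξ·ΔH°_rxn = 530.64 × -11.9 = -6314.6 kJ/h
Sensible, feed 32.9→25 °C: -1630.2 kJ/h
Outlet flows (mol/h): A 139.36, B 139.36, C 530.64, H₂O 530.64
Sensible, products 25→160 °C: 30581 kJ/h
Q = ΔH = 22636 kJ/h = 6.2878 kW
Heat supplied = 6287.8 W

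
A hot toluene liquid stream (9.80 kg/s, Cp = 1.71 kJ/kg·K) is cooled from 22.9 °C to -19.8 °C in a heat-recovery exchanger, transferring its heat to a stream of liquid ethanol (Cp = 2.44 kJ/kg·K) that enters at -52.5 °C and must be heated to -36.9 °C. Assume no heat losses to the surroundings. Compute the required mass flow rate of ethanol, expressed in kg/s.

Heat released by hot stream: Q = 9.80 × 1.71 × (22.9 − -19.8) = 715.57 kJ/s
Energy balance on cold side (adiabatic exchanger): Q = ṁ_c·Cp_c·(T_c,out − T_c,in)
ṁ_c = 715.57 / [2.44 × (-36.9 − -52.5)] = 18.799 kg/s

ṁ_c = 18.8 kg/s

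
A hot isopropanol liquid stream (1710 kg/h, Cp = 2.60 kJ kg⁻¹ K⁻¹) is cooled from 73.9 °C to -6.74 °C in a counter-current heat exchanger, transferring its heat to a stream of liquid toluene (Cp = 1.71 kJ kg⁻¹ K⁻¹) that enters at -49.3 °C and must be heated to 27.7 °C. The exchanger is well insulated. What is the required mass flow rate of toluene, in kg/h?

ṁ_c = 2720 kg/h

Heat released by hot stream: Q = 1710 × 2.60 × (73.9 − -6.74) = 358530 kJ/h
Energy balance on cold side (adiabatic exchanger): Q = ṁ_c·Cp_c·(T_c,out − T_c,in)
ṁ_c = 358530 / [1.71 × (27.7 − -49.3)] = 2722.9 kg/h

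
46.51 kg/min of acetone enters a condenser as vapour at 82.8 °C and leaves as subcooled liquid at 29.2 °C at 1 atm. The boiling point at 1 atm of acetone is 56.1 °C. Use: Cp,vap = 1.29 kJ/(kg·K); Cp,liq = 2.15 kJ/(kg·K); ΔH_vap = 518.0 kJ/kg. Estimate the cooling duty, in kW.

Q_c = 473 kW

vapour 82.8→56.1 °C: -34.443 kJ/kg
condensation at 56.1 °C: -518 kJ/kg
liquid 56.1→29.2 °C: -57.835 kJ/kg
Δh = -34.443 + -518 + -57.835 = -610.28 kJ/kg
Q = ṁ·Δh = 46.51 kg/min × -610.28 kJ/kg = -28384 kJ/min
|Q| = 473.07 kW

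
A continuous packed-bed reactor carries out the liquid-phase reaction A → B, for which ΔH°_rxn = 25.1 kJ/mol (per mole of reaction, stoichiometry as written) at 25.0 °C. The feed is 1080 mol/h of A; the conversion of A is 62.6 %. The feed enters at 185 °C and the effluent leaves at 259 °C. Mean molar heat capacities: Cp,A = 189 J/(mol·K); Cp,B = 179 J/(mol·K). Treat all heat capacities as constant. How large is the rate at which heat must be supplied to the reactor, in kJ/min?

Q_in = 508 kJ/min

Extent of reaction ξ = 0.626 × 1080 = 676.08 mol/h
Reaction term: ξ·ΔH°_rxn = 676.08 × 25.1 = 16970 kJ/h
Sensible, feed 185→25 °C: -32659 kJ/h
Outlet flows (mol/h): A 403.92, B 676.08
Sensible, products 25→259 °C: 46182 kJ/h
Q = ΔH = 30492 kJ/h = 8.4701 kW
Heat supplied = 508.21 kJ/min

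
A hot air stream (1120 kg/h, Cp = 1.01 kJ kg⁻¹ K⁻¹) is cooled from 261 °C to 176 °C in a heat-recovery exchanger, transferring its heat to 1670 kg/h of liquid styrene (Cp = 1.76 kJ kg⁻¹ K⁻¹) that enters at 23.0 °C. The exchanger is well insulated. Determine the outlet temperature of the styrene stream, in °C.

Heat released by hot stream: Q = 1120 × 1.01 × (261 − 176) = 96152 kJ/h
Energy balance on cold side (adiabatic exchanger): Q = ṁ_c·Cp_c·(T_c,out − T_c,in)
T_c,out = 23.0 + 96152/(1670 × 1.76) = 55.714 °C

T_c,out = 55.7 °C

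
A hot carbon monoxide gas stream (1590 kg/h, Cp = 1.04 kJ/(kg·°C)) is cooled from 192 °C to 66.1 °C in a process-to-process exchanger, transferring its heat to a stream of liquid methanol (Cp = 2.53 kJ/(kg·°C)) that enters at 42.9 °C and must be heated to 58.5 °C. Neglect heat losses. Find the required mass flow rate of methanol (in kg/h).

ṁ_c = 5270 kg/h

Heat released by hot stream: Q = 1590 × 1.04 × (192 − 66.1) = 208190 kJ/h
Energy balance on cold side (adiabatic exchanger): Q = ṁ_c·Cp_c·(T_c,out − T_c,in)
ṁ_c = 208190 / [2.53 × (58.5 − 42.9)] = 5274.9 kg/h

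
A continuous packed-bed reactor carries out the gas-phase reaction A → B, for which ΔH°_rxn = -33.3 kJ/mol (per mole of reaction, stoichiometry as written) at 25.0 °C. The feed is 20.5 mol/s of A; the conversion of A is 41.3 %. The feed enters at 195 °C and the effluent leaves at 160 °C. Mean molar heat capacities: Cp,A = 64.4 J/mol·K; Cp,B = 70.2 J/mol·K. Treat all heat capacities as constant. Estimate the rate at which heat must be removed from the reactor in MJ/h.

Extent of reaction ξ = 0.413 × 20.5 = 8.4665 mol/s
Reaction term: ξ·ΔH°_rxn = 8.4665 × -33.3 = -281.93 kJ/s
Sensible, feed 195→25 °C: -224.43 kJ/s
Outlet flows (mol/s): A 12.034, B 8.4665
Sensible, products 25→160 °C: 184.86 kJ/s
Q = ΔH = -321.51 kJ/s = -321.51 kW
Heat removed = 1157.4 MJ/h

Q_out = 1160 MJ/h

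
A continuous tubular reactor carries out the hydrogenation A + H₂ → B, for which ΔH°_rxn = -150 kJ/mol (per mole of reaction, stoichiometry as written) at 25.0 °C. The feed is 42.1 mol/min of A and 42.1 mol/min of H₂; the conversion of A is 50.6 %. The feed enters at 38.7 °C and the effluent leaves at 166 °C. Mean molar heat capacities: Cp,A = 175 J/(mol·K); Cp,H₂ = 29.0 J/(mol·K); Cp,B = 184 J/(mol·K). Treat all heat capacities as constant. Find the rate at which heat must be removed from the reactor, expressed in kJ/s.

Q_out = 36.0 kJ/s

Extent of reaction ξ = 0.506 × 42.1 = 21.303 mol/min
Reaction term: ξ·ΔH°_rxn = 21.303 × -150 = -3195.4 kJ/min
Sensible, feed 38.7→25 °C: -117.66 kJ/min
Outlet flows (mol/min): A 20.797, H₂ 20.797, B 21.303
Sensible, products 25→166 °C: 1150.9 kJ/min
Q = ΔH = -2162.2 kJ/min = -36.036 kW
Heat removed = 36.036 kJ/s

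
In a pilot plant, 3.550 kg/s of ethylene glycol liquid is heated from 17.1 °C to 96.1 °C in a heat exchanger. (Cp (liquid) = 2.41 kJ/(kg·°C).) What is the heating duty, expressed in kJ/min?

Q = 40600 kJ/min

Q = ṁ·Cp·ΔT = 3.550 × 2.41 × (96.1 − 17.1) = 675.88 kJ/s
Heating duty = 40553 kJ/min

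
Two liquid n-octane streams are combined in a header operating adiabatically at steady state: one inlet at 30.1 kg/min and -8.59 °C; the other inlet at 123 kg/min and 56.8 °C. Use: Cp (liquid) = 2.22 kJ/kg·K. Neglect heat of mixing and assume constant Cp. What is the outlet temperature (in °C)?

No heat crosses the boundary, so H_out = H_in.
T_out = Σ ṁᵢCp,ᵢTᵢ / Σ ṁᵢCp,ᵢ
      = 14936 / 339.88 = 43.944 °C

T_out = 43.9 °C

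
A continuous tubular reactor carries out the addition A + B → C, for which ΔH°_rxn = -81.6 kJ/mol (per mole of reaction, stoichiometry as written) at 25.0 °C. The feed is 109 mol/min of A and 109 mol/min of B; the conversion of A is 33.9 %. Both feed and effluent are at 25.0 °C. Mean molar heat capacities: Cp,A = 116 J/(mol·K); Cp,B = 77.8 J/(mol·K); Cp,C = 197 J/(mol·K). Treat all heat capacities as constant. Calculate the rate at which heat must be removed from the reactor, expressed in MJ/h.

Extent of reaction ξ = 0.339 × 109 = 36.951 mol/min
Reaction term: ξ·ΔH°_rxn = 36.951 × -81.6 = -3015.2 kJ/min
Q = ΔH = -3015.2 kJ/min = -50.253 kW
Heat removed = 180.91 MJ/h

Q_out = 181 MJ/h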